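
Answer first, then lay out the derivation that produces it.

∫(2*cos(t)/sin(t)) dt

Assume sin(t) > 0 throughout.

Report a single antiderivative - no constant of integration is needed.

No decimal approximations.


The answer is 2*log(sin(t)).
Step 1. Substitute u = sin(t), turning ∫(2*cos(t)/sin(t)) dt into ∫(2/u) du: now ∫(2/u) du.
Step 2. Evaluate the standard form [assuming u > 0]: now 2*log(u).
Step 3. Substitute back u = sin(t): now 2*log(sin(t)).
Answer: 2*log(sin(t)).


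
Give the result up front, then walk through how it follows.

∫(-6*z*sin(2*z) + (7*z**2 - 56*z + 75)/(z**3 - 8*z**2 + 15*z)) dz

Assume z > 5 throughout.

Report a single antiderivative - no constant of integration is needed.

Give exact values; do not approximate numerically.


The answer is 3*z*cos(2*z) + 5*log(z) - 3*log(z - 5) + 5*log(z - 3) - 3*sin(2*z)/2.
Step 1. Rewrite: now ∫(-6*z*sin(2*z)) dz + ∫((7*z**2 - 56*z + 75)/(z**3 - 8*z**2 + 15*z)) dz.
Step 2. Integrate ∫(-6*z*sin(2*z)) dz by parts with u = z, dv = (-6*sin(2*z)) dz, so v = 3*cos(2*z): now 3*z*cos(2*z) + ∫((7*z**2 - 56*z + 75)/(z**3 - 8*z**2 + 15*z)) dz + ∫(-3*cos(2*z)) dz.
Step 3. Evaluate the standard form: now 3*z*cos(2*z) - 3*sin(2*z)/2 + ∫((7*z**2 - 56*z + 75)/(z**3 - 8*z**2 + 15*z)) dz.
Step 4. Decompose ∫((7*z**2 - 56*z + 75)/(z**3 - 8*z**2 + 15*z)) dz by partial fractions, (7*z**2 - 56*z + 75)/(z**3 - 8*z**2 + 15*z) = 5/(z - 3) - 3/(z - 5) + 5/z: now 3*z*cos(2*z) - 3*sin(2*z)/2 + ∫(5/z) dz + ∫(-3/(z - 5)) dz + ∫(5/(z - 3)) dz.
Step 5. Evaluate the standard form [assuming z > 0]: now 3*z*cos(2*z) + 5*log(z) - 3*sin(2*z)/2 + ∫(-3/(z - 5)) dz + ∫(5/(z - 3)) dz.
Step 6. Evaluate the standard form [assuming z > 3]: now 3*z*cos(2*z) + 5*log(z) + 5*log(z - 3) - 3*sin(2*z)/2 + ∫(-3/(z - 5)) dz.
Step 7. Evaluate the standard form [assuming z > 5]: now 3*z*cos(2*z) + 5*log(z) - 3*log(z - 5) + 5*log(z - 3) - 3*sin(2*z)/2.
Answer: 3*z*cos(2*z) + 5*log(z) - 3*log(z - 5) + 5*log(z - 3) - 3*sin(2*z)/2.


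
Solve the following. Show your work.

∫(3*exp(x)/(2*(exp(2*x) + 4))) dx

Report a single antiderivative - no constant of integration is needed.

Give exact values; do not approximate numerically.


Step 1. Substitute u = exp(x), turning ∫(3*exp(x)/(2*(exp(2*x) + 4))) dx into ∫(3/(2*(u**2 + 4))) du: now ∫(3/(2*(u**2 + 4))) du.
Step 2. Evaluate the standard form: now 3*atan(u/2)/4.
Step 3. Substitute back u = exp(x): now 3*atan(exp(x)/2)/4.
Answer: 3*atan(exp(x)/2)/4.


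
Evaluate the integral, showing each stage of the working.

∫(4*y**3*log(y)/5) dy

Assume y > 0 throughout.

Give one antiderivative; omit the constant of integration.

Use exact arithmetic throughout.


Step 1. Integrate ∫(4*y**3*log(y)/5) dy by parts with u = log(y), dv = (4*y**3/5) dy, so v = y**4/5 [assuming y > 0]: now y**4*log(y)/5 + ∫(-y**3/5) dy.
Step 2. Evaluate the standard form: now y**4*log(y)/5 - y**4/20.
Answer: y**4*log(y)/5 - y**4/20.


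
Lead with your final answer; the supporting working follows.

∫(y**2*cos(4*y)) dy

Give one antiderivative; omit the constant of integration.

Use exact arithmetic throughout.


The answer is y**2*sin(4*y)/4 + y*cos(4*y)/8 - sin(4*y)/32.
Step 1. Integrate ∫(y**2*cos(4*y)) dy by parts with u = y**2, dv = (cos(4*y)) dy, so v = sin(4*y)/4: now y**2*sin(4*y)/4 + ∫(-y*sin(4*y)/2) dy.
Step 2. Integrate ∫(-y*sin(4*y)/2) dy by parts with u = y, dv = (-sin(4*y)/2) dy, so v = cos(4*y)/8: now y**2*sin(4*y)/4 + y*cos(4*y)/8 + ∫(-cos(4*y)/8) dy.
Step 3. Evaluate the standard form: now y**2*sin(4*y)/4 + y*cos(4*y)/8 - sin(4*y)/32.
Answer: y**2*sin(4*y)/4 + y*cos(4*y)/8 - sin(4*y)/32.


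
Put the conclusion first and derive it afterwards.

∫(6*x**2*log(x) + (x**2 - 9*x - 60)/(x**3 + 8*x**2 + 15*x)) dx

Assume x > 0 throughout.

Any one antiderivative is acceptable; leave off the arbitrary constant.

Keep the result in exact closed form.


The answer is 2*x**3*log(x) - 2*x**3/3 - 4*log(x) + 4*log(x + 3) + log(x + 5).
Step 1. Rewrite: now ∫(6*x**2*log(x)) dx + ∫((x**2 - 9*x - 60)/(x**3 + 8*x**2 + 15*x)) dx.
Step 2. Integrate ∫(6*x**2*log(x)) dx by parts with u = log(x), dv = (6*x**2) dx, so v = 2*x**3 [assuming x > 0]: now 2*x**3*log(x) + ∫(-2*x**2) dx + ∫((x**2 - 9*x - 60)/(x**3 + 8*x**2 + 15*x)) dx.
Step 3. Evaluate the standard form: now 2*x**3*log(x) - 2*x**3/3 + ∫((x**2 - 9*x - 60)/(x**3 + 8*x**2 + 15*x)) dx.
Step 4. Decompose ∫((x**2 - 9*x - 60)/(x**3 + 8*x**2 + 15*x)) dx by partial fractions, (x**2 - 9*x - 60)/(x**3 + 8*x**2 + 15*x) = 1/(x + 5) + 4/(x + 3) - 4/x: now 2*x**3*log(x) - 2*x**3/3 + ∫(-4/x) dx + ∫(4/(x + 3)) dx + ∫(1/(x + 5)) dx.
Step 5. Evaluate the standard form [assuming x > 0]: now 2*x**3*log(x) - 2*x**3/3 - 4*log(x) + ∫(4/(x + 3)) dx + ∫(1/(x + 5)) dx.
Step 6. Evaluate the standard form [assuming x > -3]: now 2*x**3*log(x) - 2*x**3/3 - 4*log(x) + 4*log(x + 3) + ∫(1/(x + 5)) dx.
Step 7. Evaluate the standard form [assuming x > -5]: now 2*x**3*log(x) - 2*x**3/3 - 4*log(x) + 4*log(x + 3) + log(x + 5).
Answer: 2*x**3*log(x) - 2*x**3/3 - 4*log(x) + 4*log(x + 3) + log(x + 5).


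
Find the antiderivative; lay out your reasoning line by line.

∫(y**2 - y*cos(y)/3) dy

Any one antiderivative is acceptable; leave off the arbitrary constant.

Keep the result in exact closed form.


Step 1. Rewrite: now ∫(y**2) dy + ∫(-y*cos(y)/3) dy.
Step 2. Evaluate the standard form: now y**3/3 + ∫(-y*cos(y)/3) dy.
Step 3. Integrate ∫(-y*cos(y)/3) dy by parts with u = y, dv = (-cos(y)/3) dy, so v = -sin(y)/3: now y**3/3 - y*sin(y)/3 + ∫(sin(y)/3) dy.
Step 4. Evaluate the standard form: now y**3/3 - y*sin(y)/3 - cos(y)/3.
Answer: y**3/3 - y*sin(y)/3 - cos(y)/3.


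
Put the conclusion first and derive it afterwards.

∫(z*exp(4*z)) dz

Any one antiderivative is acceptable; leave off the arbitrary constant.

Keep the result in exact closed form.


The answer is z*exp(4*z)/4 - exp(4*z)/16.
Step 1. Integrate ∫(z*exp(4*z)) dz by parts with u = z, dv = (exp(4*z)) dz, so v = exp(4*z)/4: now z*exp(4*z)/4 + ∫(-exp(4*z)/4) dz.
Step 2. Evaluate the standard form: now z*exp(4*z)/4 - exp(4*z)/16.
Answer: z*exp(4*z)/4 - exp(4*z)/16.


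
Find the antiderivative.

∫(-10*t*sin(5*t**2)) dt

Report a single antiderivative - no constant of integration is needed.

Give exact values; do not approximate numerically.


Answer: cos(5*t**2).


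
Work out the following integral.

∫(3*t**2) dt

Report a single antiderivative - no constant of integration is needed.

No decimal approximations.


Answer: t**3.


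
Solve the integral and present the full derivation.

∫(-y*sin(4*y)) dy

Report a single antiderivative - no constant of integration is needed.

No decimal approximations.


Step 1. Integrate ∫(-y*sin(4*y)) dy by parts with u = y, dv = (-sin(4*y)) dy, so v = cos(4*y)/4: now y*cos(4*y)/4 + ∫(-cos(4*y)/4) dy.
Step 2. Evaluate the standard form: now y*cos(4*y)/4 - sin(4*y)/16.
Answer: y*cos(4*y)/4 - sin(4*y)/16.


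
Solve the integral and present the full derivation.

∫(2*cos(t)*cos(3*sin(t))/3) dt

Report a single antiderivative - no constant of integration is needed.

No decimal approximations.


Step 1. Substitute u = sin(t), turning ∫(2*cos(t)*cos(3*sin(t))/3) dt into ∫(2*cos(3*u)/3) du: now ∫(2*cos(3*u)/3) du.
Step 2. Evaluate the standard form: now 2*sin(3*u)/9.
Step 3. Substitute back u = sin(t): now 2*sin(3*sin(t))/9.
Answer: 2*sin(3*sin(t))/9.


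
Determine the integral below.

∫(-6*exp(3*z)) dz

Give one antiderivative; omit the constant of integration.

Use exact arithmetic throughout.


Answer: -2*exp(3*z).


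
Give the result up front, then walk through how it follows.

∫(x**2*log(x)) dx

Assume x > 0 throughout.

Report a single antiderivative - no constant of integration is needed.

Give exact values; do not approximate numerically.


The answer is x**3*log(x)/3 - x**3/9.
Step 1. Integrate ∫(x**2*log(x)) dx by parts with u = log(x), dv = (x**2) dx, so v = x**3/3 [assuming x > 0]: now x**3*log(x)/3 + ∫(-x**2/3) dx.
Step 2. Evaluate the standard form: now x**3*log(x)/3 - x**3/9.
Answer: x**3*log(x)/3 - x**3/9.


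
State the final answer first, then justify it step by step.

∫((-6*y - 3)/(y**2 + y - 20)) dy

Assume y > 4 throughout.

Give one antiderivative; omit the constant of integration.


The answer is -3*log(y - 4) - 3*log(y + 5).
Step 1. Decompose ∫((-6*y - 3)/(y**2 + y - 20)) dy by partial fractions, (-6*y - 3)/(y**2 + y - 20) = -3/(y + 5) - 3/(y - 4): now ∫(-3/(y - 4)) dy + ∫(-3/(y + 5)) dy.
Step 2. Evaluate the standard form [assuming y > 4]: now -3*log(y - 4) + ∫(-3/(y + 5)) dy.
Step 3. Evaluate the standard form [assuming y > -5]: now -3*log(y - 4) - 3*log(y + 5).
Answer: -3*log(y - 4) - 3*log(y + 5).


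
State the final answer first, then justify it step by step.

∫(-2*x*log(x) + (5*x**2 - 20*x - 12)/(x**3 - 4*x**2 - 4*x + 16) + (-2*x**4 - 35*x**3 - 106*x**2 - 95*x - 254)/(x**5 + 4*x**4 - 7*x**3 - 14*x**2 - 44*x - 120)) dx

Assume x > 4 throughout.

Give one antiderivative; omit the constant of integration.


The answer is -x**2*log(x) + x**2/2 - log(x - 4) - 5*log(x - 3) + 4*log(x - 2) + 4*log(x + 2) + log(x + 5) - 3*atan(x/2)/2.
Step 1. Rewrite: now ∫(-2*x*log(x)) dx + ∫((5*x**2 - 20*x - 12)/(x**3 - 4*x**2 - 4*x + 16)) dx + ∫((-2*x**4 - 35*x**3 - 106*x**2 - 95*x - 254)/(x**5 + 4*x**4 - 7*x**3 - 14*x**2 - 44*x - 120)) dx.
Step 2. Integrate ∫(-2*x*log(x)) dx by parts with u = log(x), dv = (-2*x) dx, so v = -x**2 [assuming x > 0]: now -x**2*log(x) + ∫(x) dx + ∫((5*x**2 - 20*x - 12)/(x**3 - 4*x**2 - 4*x + 16)) dx + ∫((-2*x**4 - 35*x**3 - 106*x**2 - 95*x - 254)/(x**5 + 4*x**4 - 7*x**3 - 14*x**2 - 44*x - 120)) dx.
Step 3. Evaluate the standard form: now -x**2*log(x) + x**2/2 + ∫((5*x**2 - 20*x - 12)/(x**3 - 4*x**2 - 4*x + 16)) dx + ∫((-2*x**4 - 35*x**3 - 106*x**2 - 95*x - 254)/(x**5 + 4*x**4 - 7*x**3 - 14*x**2 - 44*x - 120)) dx.
Step 4. Decompose ∫((-2*x**4 - 35*x**3 - 106*x**2 - 95*x - 254)/(x**5 + 4*x**4 - 7*x**3 - 14*x**2 - 44*x - 120)) dx by partial fractions, (-2*x**4 - 35*x**3 - 106*x**2 - 95*x - 254)/(x**5 + 4*x**4 - 7*x**3 - 14*x**2 - 44*x - 120) = -3/(x**2 + 4) + 1/(x + 5) + 2/(x + 2) - 5/(x - 3): now -x**2*log(x) + x**2/2 + ∫((5*x**2 - 20*x - 12)/(x**3 - 4*x**2 - 4*x + 16)) dx + ∫(-5/(x - 3)) dx + ∫(2/(x + 2)) dx + ∫(1/(x + 5)) dx + ∫(-3/(x**2 + 4)) dx.
Step 5. Evaluate the standard form [assuming x > 3]: now -x**2*log(x) + x**2/2 - 5*log(x - 3) + ∫((5*x**2 - 20*x - 12)/(x**3 - 4*x**2 - 4*x + 16)) dx + ∫(2/(x + 2)) dx + ∫(1/(x + 5)) dx + ∫(-3/(x**2 + 4)) dx.
Step 6. Evaluate the standard form [assuming x > -5]: now -x**2*log(x) + x**2/2 - 5*log(x - 3) + log(x + 5) + ∫((5*x**2 - 20*x - 12)/(x**3 - 4*x**2 - 4*x + 16)) dx + ∫(2/(x + 2)) dx + ∫(-3/(x**2 + 4)) dx.
Step 7. Evaluate the standard form [assuming x > -2]: now -x**2*log(x) + x**2/2 - 5*log(x - 3) + 2*log(x + 2) + log(x + 5) + ∫((5*x**2 - 20*x - 12)/(x**3 - 4*x**2 - 4*x + 16)) dx + ∫(-3/(x**2 + 4)) dx.
Step 8. Evaluate the standard form: now -x**2*log(x) + x**2/2 - 5*log(x - 3) + 2*log(x + 2) + log(x + 5) - 3*atan(x/2)/2 + ∫((5*x**2 - 20*x - 12)/(x**3 - 4*x**2 - 4*x + 16)) dx.
Step 9. Decompose ∫((5*x**2 - 20*x - 12)/(x**3 - 4*x**2 - 4*x + 16)) dx by partial fractions, (5*x**2 - 20*x - 12)/(x**3 - 4*x**2 - 4*x + 16) = 2/(x + 2) + 4/(x - 2) - 1/(x - 4): now -x**2*log(x) + x**2/2 - 5*log(x - 3) + 2*log(x + 2) + log(x + 5) - 3*atan(x/2)/2 + ∫(-1/(x - 4)) dx + ∫(4/(x - 2)) dx + ∫(2/(x + 2)) dx.
Step 10. Evaluate the standard form [assuming x > -2]: now -x**2*log(x) + x**2/2 - 5*log(x - 3) + 4*log(x + 2) + log(x + 5) - 3*atan(x/2)/2 + ∫(-1/(x - 4)) dx + ∫(4/(x - 2)) dx.
Step 11. Evaluate the standard form [assuming x > 4]: now -x**2*log(x) + x**2/2 - log(x - 4) - 5*log(x - 3) + 4*log(x + 2) + log(x + 5) - 3*atan(x/2)/2 + ∫(4/(x - 2)) dx.
Step 12. Evaluate the standard form [assuming x > 2]: now -x**2*log(x) + x**2/2 - log(x - 4) - 5*log(x - 3) + 4*log(x - 2) + 4*log(x + 2) + log(x + 5) - 3*atan(x/2)/2.
Answer: -x**2*log(x) + x**2/2 - log(x - 4) - 5*log(x - 3) + 4*log(x - 2) + 4*log(x + 2) + log(x + 5) - 3*atan(x/2)/2.


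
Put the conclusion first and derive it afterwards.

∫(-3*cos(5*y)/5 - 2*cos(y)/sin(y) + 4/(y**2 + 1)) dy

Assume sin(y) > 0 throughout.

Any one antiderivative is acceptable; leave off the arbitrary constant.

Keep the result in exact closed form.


The answer is -2*log(sin(y)) - 3*sin(5*y)/25 + 4*atan(y).
Step 1. Rewrite: now ∫(-2*cos(y)/sin(y)) dy + ∫(4/(y**2 + 1)) dy + ∫(-3*cos(5*y)/5) dy.
Step 2. Evaluate the standard form: now -3*sin(5*y)/25 + ∫(-2*cos(y)/sin(y)) dy + ∫(4/(y**2 + 1)) dy.
Step 3. Evaluate the standard form: now -3*sin(5*y)/25 + 4*atan(y) + ∫(-2*cos(y)/sin(y)) dy.
Step 4. Substitute u = sin(y), turning ∫(-2*cos(y)/sin(y)) dy into ∫(-2/u) du: now -3*sin(5*y)/25 + 4*atan(y) + ∫(-2/u) du.
Step 5. Evaluate the standard form [assuming u > 0]: now -2*log(u) - 3*sin(5*y)/25 + 4*atan(y).
Step 6. Substitute back u = sin(y): now -2*log(sin(y)) - 3*sin(5*y)/25 + 4*atan(y).
Answer: -2*log(sin(y)) - 3*sin(5*y)/25 + 4*atan(y).


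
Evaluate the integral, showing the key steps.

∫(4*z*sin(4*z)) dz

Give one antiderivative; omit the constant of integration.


Step 1. Integrate ∫(4*z*sin(4*z)) dz by parts with u = z, dv = (4*sin(4*z)) dz, so v = -cos(4*z): now -z*cos(4*z) + ∫(cos(4*z)) dz.
Step 2. Evaluate the standard form: now -z*cos(4*z) + sin(4*z)/4.
Answer: -z*cos(4*z) + sin(4*z)/4.


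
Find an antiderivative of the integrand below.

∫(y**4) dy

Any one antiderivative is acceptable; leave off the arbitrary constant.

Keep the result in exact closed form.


Answer: y**5/5.


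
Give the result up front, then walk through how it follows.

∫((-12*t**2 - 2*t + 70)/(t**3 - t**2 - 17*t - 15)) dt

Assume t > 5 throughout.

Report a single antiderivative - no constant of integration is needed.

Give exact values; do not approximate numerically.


The answer is -5*log(t - 5) - 5*log(t + 1) - 2*log(t + 3).
Step 1. Decompose ∫((-12*t**2 - 2*t + 70)/(t**3 - t**2 - 17*t - 15)) dt by partial fractions, (-12*t**2 - 2*t + 70)/(t**3 - t**2 - 17*t - 15) = -2/(t + 3) - 5/(t + 1) - 5/(t - 5): now ∫(-5/(t - 5)) dt + ∫(-5/(t + 1)) dt + ∫(-2/(t + 3)) dt.
Step 2. Evaluate the standard form [assuming t > -3]: now -2*log(t + 3) + ∫(-5/(t - 5)) dt + ∫(-5/(t + 1)) dt.
Step 3. Evaluate the standard form [assuming t > -1]: now -5*log(t + 1) - 2*log(t + 3) + ∫(-5/(t - 5)) dt.
Step 4. Evaluate the standard form [assuming t > 5]: now -5*log(t - 5) - 5*log(t + 1) - 2*log(t + 3).
Answer: -5*log(t - 5) - 5*log(t + 1) - 2*log(t + 3).


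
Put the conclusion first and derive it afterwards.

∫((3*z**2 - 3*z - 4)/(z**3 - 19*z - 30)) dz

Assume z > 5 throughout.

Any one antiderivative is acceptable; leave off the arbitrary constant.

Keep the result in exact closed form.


The answer is log(z - 5) - 2*log(z + 2) + 4*log(z + 3).
Step 1. Decompose ∫((3*z**2 - 3*z - 4)/(z**3 - 19*z - 30)) dz by partial fractions, (3*z**2 - 3*z - 4)/(z**3 - 19*z - 30) = 4/(z + 3) - 2/(z + 2) + 1/(z - 5): now ∫(1/(z - 5)) dz + ∫(-2/(z + 2)) dz + ∫(4/(z + 3)) dz.
Step 2. Evaluate the standard form [assuming z > 5]: now log(z - 5) + ∫(-2/(z + 2)) dz + ∫(4/(z + 3)) dz.
Step 3. Evaluate the standard form [assuming z > -2]: now log(z - 5) - 2*log(z + 2) + ∫(4/(z + 3)) dz.
Step 4. Evaluate the standard form [assuming z > -3]: now log(z - 5) - 2*log(z + 2) + 4*log(z + 3).
Answer: log(z - 5) - 2*log(z + 2) + 4*log(z + 3).


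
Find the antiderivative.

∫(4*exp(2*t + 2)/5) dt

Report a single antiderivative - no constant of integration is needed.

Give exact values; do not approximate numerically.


Answer: 2*exp(2*t + 2)/5.


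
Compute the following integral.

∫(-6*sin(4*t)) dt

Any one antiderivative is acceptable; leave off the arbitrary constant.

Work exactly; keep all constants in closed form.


Answer: 3*cos(4*t)/2.


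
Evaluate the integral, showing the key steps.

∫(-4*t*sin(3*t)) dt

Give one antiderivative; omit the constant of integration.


Step 1. Integrate ∫(-4*t*sin(3*t)) dt by parts with u = t, dv = (-4*sin(3*t)) dt, so v = 4*cos(3*t)/3: now 4*t*cos(3*t)/3 + ∫(-4*cos(3*t)/3) dt.
Step 2. Evaluate the standard form: now 4*t*cos(3*t)/3 - 4*sin(3*t)/9.
Answer: 4*t*cos(3*t)/3 - 4*sin(3*t)/9.


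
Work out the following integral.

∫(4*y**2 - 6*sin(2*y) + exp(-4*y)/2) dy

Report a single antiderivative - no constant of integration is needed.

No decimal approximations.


Answer: 4*y**3/3 + 3*cos(2*y) - exp(-4*y)/8.


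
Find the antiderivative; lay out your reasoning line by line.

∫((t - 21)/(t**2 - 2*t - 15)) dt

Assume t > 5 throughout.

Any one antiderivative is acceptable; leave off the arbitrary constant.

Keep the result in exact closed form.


Step 1. Decompose ∫((t - 21)/(t**2 - 2*t - 15)) dt by partial fractions, (t - 21)/(t**2 - 2*t - 15) = 3/(t + 3) - 2/(t - 5): now ∫(-2/(t - 5)) dt + ∫(3/(t + 3)) dt.
Step 2. Evaluate the standard form [assuming t > -3]: now 3*log(t + 3) + ∫(-2/(t - 5)) dt.
Step 3. Evaluate the standard form [assuming t > 5]: now -2*log(t - 5) + 3*log(t + 3).
Answer: -2*log(t - 5) + 3*log(t + 3).


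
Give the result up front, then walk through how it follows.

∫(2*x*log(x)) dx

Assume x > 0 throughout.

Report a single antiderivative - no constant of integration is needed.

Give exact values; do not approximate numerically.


The answer is x**2*log(x) - x**2/2.
Step 1. Integrate ∫(2*x*log(x)) dx by parts with u = log(x), dv = (2*x) dx, so v = x**2 [assuming x > 0]: now x**2*log(x) + ∫(-x) dx.
Step 2. Evaluate the standard form: now x**2*log(x) - x**2/2.
Answer: x**2*log(x) - x**2/2.


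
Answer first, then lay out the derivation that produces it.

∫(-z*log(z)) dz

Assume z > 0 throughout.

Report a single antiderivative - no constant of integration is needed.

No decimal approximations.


The answer is -z**2*log(z)/2 + z**2/4.
Step 1. Integrate ∫(-z*log(z)) dz by parts with u = log(z), dv = (-z) dz, so v = -z**2/2 [assuming z > 0]: now -z**2*log(z)/2 + ∫(z/2) dz.
Step 2. Evaluate the standard form: now -z**2*log(z)/2 + z**2/4.
Answer: -z**2*log(z)/2 + z**2/4.


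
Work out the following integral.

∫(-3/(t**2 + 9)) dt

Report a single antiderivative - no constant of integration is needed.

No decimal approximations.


Answer: -atan(t/3).


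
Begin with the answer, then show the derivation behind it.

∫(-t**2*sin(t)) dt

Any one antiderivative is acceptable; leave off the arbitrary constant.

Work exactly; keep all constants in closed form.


The answer is t**2*cos(t) - 2*t*sin(t) - 2*cos(t).
Step 1. Integrate ∫(-t**2*sin(t)) dt by parts with u = t**2, dv = (-sin(t)) dt, so v = cos(t): now t**2*cos(t) + ∫(-2*t*cos(t)) dt.
Step 2. Integrate ∫(-2*t*cos(t)) dt by parts with u = t, dv = (-2*cos(t)) dt, so v = -2*sin(t): now t**2*cos(t) - 2*t*sin(t) + ∫(2*sin(t)) dt.
Step 3. Evaluate the standard form: now t**2*cos(t) - 2*t*sin(t) - 2*cos(t).
Answer: t**2*cos(t) - 2*t*sin(t) - 2*cos(t).


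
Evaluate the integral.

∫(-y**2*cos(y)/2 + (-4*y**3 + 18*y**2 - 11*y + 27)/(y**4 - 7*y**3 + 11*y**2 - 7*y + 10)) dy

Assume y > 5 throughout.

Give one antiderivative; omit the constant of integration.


Answer: -y**2*sin(y)/2 - y*cos(y) - log(y - 5) - 3*log(y - 2) + sin(y) + atan(y).


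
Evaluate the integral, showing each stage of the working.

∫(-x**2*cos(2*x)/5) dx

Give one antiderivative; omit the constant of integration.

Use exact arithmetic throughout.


Step 1. Integrate ∫(-x**2*cos(2*x)/5) dx by parts with u = x**2, dv = (-cos(2*x)/5) dx, so v = -sin(2*x)/10: now -x**2*sin(2*x)/10 + ∫(x*sin(2*x)/5) dx.
Step 2. Integrate ∫(x*sin(2*x)/5) dx by parts with u = x, dv = (sin(2*x)/5) dx, so v = -cos(2*x)/10: now -x**2*sin(2*x)/10 - x*cos(2*x)/10 + ∫(cos(2*x)/10) dx.
Step 3. Evaluate the standard form: now -x**2*sin(2*x)/10 - x*cos(2*x)/10 + sin(2*x)/20.
Answer: -x**2*sin(2*x)/10 - x*cos(2*x)/10 + sin(2*x)/20.


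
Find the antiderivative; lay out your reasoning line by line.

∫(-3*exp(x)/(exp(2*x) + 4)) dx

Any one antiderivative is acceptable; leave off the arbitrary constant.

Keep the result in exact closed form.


Step 1. Substitute u = exp(x), turning ∫(-3*exp(x)/(exp(2*x) + 4)) dx into ∫(-3/(u**2 + 4)) du: now ∫(-3/(u**2 + 4)) du.
Step 2. Evaluate the standard form: now -3*atan(u/2)/2.
Step 3. Substitute back u = exp(x): now -3*atan(exp(x)/2)/2.
Answer: -3*atan(exp(x)/2)/2.


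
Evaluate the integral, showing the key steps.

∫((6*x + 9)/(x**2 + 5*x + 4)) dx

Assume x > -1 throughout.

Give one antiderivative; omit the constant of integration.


Step 1. Decompose ∫((6*x + 9)/(x**2 + 5*x + 4)) dx by partial fractions, (6*x + 9)/(x**2 + 5*x + 4) = 5/(x + 4) + 1/(x + 1): now ∫(1/(x + 1)) dx + ∫(5/(x + 4)) dx.
Step 2. Evaluate the standard form [assuming x > -1]: now log(x + 1) + ∫(5/(x + 4)) dx.
Step 3. Evaluate the standard form [assuming x > -4]: now log(x + 1) + 5*log(x + 4).
Answer: log(x + 1) + 5*log(x + 4).


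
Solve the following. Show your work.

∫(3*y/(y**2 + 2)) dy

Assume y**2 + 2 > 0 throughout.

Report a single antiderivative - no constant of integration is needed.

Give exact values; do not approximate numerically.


Step 1. Substitute u = y**2 + 2, turning ∫(3*y/(y**2 + 2)) dy into ∫(3/(2*u)) du: now ∫(3/(2*u)) du.
Step 2. Evaluate the standard form [assuming u > 0]: now 3*log(u)/2.
Step 3. Substitute back u = y**2 + 2: now 3*log(y**2 + 2)/2.
Answer: 3*log(y**2 + 2)/2.


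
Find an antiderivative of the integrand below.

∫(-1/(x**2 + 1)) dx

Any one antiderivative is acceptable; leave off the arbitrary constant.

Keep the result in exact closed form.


Answer: -atan(x).


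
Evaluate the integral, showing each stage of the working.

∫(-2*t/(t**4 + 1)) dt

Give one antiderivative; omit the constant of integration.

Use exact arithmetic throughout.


Step 1. Substitute u = t**2, turning ∫(-2*t/(t**4 + 1)) dt into ∫(-1/(u**2 + 1)) du: now ∫(-1/(u**2 + 1)) du.
Step 2. Evaluate the standard form: now -atan(u).
Step 3. Substitute back u = t**2: now -atan(t**2).
Answer: -atan(t**2).


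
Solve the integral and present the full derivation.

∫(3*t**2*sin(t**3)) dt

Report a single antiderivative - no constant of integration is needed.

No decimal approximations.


Step 1. Substitute u = t**3, turning ∫(3*t**2*sin(t**3)) dt into ∫(sin(u)) du: now ∫(sin(u)) du.
Step 2. Evaluate the standard form: now -cos(u).
Step 3. Substitute back u = t**3: now -cos(t**3).
Answer: -cos(t**3).


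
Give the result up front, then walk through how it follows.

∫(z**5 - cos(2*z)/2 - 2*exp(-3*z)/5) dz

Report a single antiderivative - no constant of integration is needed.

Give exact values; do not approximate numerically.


The answer is z**6/6 - sin(2*z)/4 + 2*exp(-3*z)/15.
Step 1. Rewrite: now ∫(z**5) dz + ∫(-2*exp(-3*z)/5) dz + ∫(-cos(2*z)/2) dz.
Step 2. Evaluate the standard form: now ∫(z**5) dz + ∫(-cos(2*z)/2) dz + 2*exp(-3*z)/15.
Step 3. Evaluate the standard form: now z**6/6 + ∫(-cos(2*z)/2) dz + 2*exp(-3*z)/15.
Step 4. Evaluate the standard form: now z**6/6 - sin(2*z)/4 + 2*exp(-3*z)/15.
Answer: z**6/6 - sin(2*z)/4 + 2*exp(-3*z)/15.


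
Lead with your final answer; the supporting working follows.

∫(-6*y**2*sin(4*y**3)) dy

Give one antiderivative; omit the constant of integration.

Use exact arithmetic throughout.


The answer is cos(4*y**3)/2.
Step 1. Substitute u = y**3, turning ∫(-6*y**2*sin(4*y**3)) dy into ∫(-2*sin(4*u)) du: now ∫(-2*sin(4*u)) du.
Step 2. Evaluate the standard form: now cos(4*u)/2.
Step 3. Substitute back u = y**3: now cos(4*y**3)/2.
Answer: cos(4*y**3)/2.


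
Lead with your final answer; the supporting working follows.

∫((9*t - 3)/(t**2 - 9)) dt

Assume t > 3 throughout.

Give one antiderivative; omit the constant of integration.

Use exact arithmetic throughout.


The answer is 4*log(t - 3) + 5*log(t + 3).
Step 1. Decompose ∫((9*t - 3)/(t**2 - 9)) dt by partial fractions, (9*t - 3)/(t**2 - 9) = 5/(t + 3) + 4/(t - 3): now ∫(4/(t - 3)) dt + ∫(5/(t + 3)) dt.
Step 2. Evaluate the standard form [assuming t > -3]: now 5*log(t + 3) + ∫(4/(t - 3)) dt.
Step 3. Evaluate the standard form [assuming t > 3]: now 4*log(t - 3) + 5*log(t + 3).
Answer: 4*log(t - 3) + 5*log(t + 3).


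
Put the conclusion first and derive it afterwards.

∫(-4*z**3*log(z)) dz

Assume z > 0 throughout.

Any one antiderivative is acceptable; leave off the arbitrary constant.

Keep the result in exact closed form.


The answer is -z**4*log(z) + z**4/4.
Step 1. Integrate ∫(-4*z**3*log(z)) dz by parts with u = log(z), dv = (-4*z**3) dz, so v = -z**4 [assuming z > 0]: now -z**4*log(z) + ∫(z**3) dz.
Step 2. Evaluate the standard form: now -z**4*log(z) + z**4/4.
Answer: -z**4*log(z) + z**4/4.


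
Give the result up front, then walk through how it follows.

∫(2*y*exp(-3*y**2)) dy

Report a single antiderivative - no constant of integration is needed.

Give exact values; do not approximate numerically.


The answer is -exp(-3*y**2)/3.
Step 1. Substitute u = y**2, turning ∫(2*y*exp(-3*y**2)) dy into ∫(exp(-3*u)) du: now ∫(exp(-3*u)) du.
Step 2. Evaluate the standard form: now -exp(-3*u)/3.
Step 3. Substitute back u = y**2: now -exp(-3*y**2)/3.
Answer: -exp(-3*y**2)/3.


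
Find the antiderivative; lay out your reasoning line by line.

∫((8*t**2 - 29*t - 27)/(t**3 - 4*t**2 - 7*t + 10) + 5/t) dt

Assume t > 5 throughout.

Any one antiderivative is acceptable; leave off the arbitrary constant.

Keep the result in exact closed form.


Step 1. Rewrite: now ∫(5/t) dt + ∫((8*t**2 - 29*t - 27)/(t**3 - 4*t**2 - 7*t + 10)) dt.
Step 2. Decompose ∫((8*t**2 - 29*t - 27)/(t**3 - 4*t**2 - 7*t + 10)) dt by partial fractions, (8*t**2 - 29*t - 27)/(t**3 - 4*t**2 - 7*t + 10) = 3/(t + 2) + 4/(t - 1) + 1/(t - 5): now ∫(5/t) dt + ∫(1/(t - 5)) dt + ∫(4/(t - 1)) dt + ∫(3/(t + 2)) dt.
Step 3. Evaluate the standard form [assuming t > 5]: now log(t - 5) + ∫(5/t) dt + ∫(4/(t - 1)) dt + ∫(3/(t + 2)) dt.
Step 4. Evaluate the standard form [assuming t > -2]: now log(t - 5) + 3*log(t + 2) + ∫(5/t) dt + ∫(4/(t - 1)) dt.
Step 5. Evaluate the standard form [assuming t > 1]: now log(t - 5) + 4*log(t - 1) + 3*log(t + 2) + ∫(5/t) dt.
Step 6. Evaluate the standard form [assuming t > 0]: now 5*log(t) + log(t - 5) + 4*log(t - 1) + 3*log(t + 2).
Answer: 5*log(t) + log(t - 5) + 4*log(t - 1) + 3*log(t + 2).


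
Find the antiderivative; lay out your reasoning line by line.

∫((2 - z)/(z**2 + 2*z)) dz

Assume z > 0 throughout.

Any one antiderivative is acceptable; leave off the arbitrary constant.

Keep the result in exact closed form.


Step 1. Decompose ∫((2 - z)/(z**2 + 2*z)) dz by partial fractions, (2 - z)/(z**2 + 2*z) = -2/(z + 2) + 1/z: now ∫(1/z) dz + ∫(-2/(z + 2)) dz.
Step 2. Evaluate the standard form [assuming z > 0]: now log(z) + ∫(-2/(z + 2)) dz.
Step 3. Evaluate the standard form [assuming z > -2]: now log(z) - 2*log(z + 2).
Answer: log(z) - 2*log(z + 2).


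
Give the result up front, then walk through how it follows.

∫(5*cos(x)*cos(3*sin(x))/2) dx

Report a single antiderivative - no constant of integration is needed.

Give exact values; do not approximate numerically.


The answer is 5*sin(3*sin(x))/6.
Step 1. Substitute u = sin(x), turning ∫(5*cos(x)*cos(3*sin(x))/2) dx into ∫(5*cos(3*u)/2) du: now ∫(5*cos(3*u)/2) du.
Step 2. Evaluate the standard form: now 5*sin(3*u)/6.
Step 3. Substitute back u = sin(x): now 5*sin(3*sin(x))/6.
Answer: 5*sin(3*sin(x))/6.


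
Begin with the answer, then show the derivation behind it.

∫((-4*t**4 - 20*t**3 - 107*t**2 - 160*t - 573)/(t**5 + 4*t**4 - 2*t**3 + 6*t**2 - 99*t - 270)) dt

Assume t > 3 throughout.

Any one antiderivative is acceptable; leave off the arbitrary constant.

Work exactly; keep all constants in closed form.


The answer is -4*log(t - 3) + 3*log(t + 2) - 3*log(t + 5) - atan(t/3)/3.
Step 1. Decompose ∫((-4*t**4 - 20*t**3 - 107*t**2 - 160*t - 573)/(t**5 + 4*t**4 - 2*t**3 + 6*t**2 - 99*t - 270)) dt by partial fractions, (-4*t**4 - 20*t**3 - 107*t**2 - 160*t - 573)/(t**5 + 4*t**4 - 2*t**3 + 6*t**2 - 99*t - 270) = -1/(t**2 + 9) - 3/(t + 5) + 3/(t + 2) - 4/(t - 3): now ∫(-4/(t - 3)) dt + ∫(3/(t + 2)) dt + ∫(-3/(t + 5)) dt + ∫(-1/(t**2 + 9)) dt.
Step 2. Evaluate the standard form [assuming t > 3]: now -4*log(t - 3) + ∫(3/(t + 2)) dt + ∫(-3/(t + 5)) dt + ∫(-1/(t**2 + 9)) dt.
Step 3. Evaluate the standard form [assuming t > -5]: now -4*log(t - 3) - 3*log(t + 5) + ∫(3/(t + 2)) dt + ∫(-1/(t**2 + 9)) dt.
Step 4. Evaluate the standard form [assuming t > -2]: now -4*log(t - 3) + 3*log(t + 2) - 3*log(t + 5) + ∫(-1/(t**2 + 9)) dt.
Step 5. Evaluate the standard form: now -4*log(t - 3) + 3*log(t + 2) - 3*log(t + 5) - atan(t/3)/3.
Answer: -4*log(t - 3) + 3*log(t + 2) - 3*log(t + 5) - atan(t/3)/3.


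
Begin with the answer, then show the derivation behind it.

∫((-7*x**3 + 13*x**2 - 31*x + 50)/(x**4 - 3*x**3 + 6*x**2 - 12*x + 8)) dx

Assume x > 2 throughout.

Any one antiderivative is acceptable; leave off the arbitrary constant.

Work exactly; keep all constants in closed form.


The answer is -2*log(x - 2) - 5*log(x - 1) + atan(x/2)/2.
Step 1. Decompose ∫((-7*x**3 + 13*x**2 - 31*x + 50)/(x**4 - 3*x**3 + 6*x**2 - 12*x + 8)) dx by partial fractions, (-7*x**3 + 13*x**2 - 31*x + 50)/(x**4 - 3*x**3 + 6*x**2 - 12*x + 8) = 1/(x**2 + 4) - 5/(x - 1) - 2/(x - 2): now ∫(-2/(x - 2)) dx + ∫(-5/(x - 1)) dx + ∫(1/(x**2 + 4)) dx.
Step 2. Evaluate the standard form [assuming x > 2]: now -2*log(x - 2) + ∫(-5/(x - 1)) dx + ∫(1/(x**2 + 4)) dx.
Step 3. Evaluate the standard form [assuming x > 1]: now -2*log(x - 2) - 5*log(x - 1) + ∫(1/(x**2 + 4)) dx.
Step 4. Evaluate the standard form: now -2*log(x - 2) - 5*log(x - 1) + atan(x/2)/2.
Answer: -2*log(x - 2) - 5*log(x - 1) + atan(x/2)/2.


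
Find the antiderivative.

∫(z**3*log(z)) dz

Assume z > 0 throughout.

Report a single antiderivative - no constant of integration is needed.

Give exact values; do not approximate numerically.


Answer: z**4*log(z)/4 - z**4/16.


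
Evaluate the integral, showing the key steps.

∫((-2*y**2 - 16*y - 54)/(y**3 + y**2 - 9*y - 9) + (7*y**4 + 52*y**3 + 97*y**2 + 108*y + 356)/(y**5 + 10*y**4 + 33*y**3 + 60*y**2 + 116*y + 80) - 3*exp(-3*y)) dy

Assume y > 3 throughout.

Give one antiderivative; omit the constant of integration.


Step 1. Rewrite: now ∫((-2*y**2 - 16*y - 54)/(y**3 + y**2 - 9*y - 9)) dy + ∫((7*y**4 + 52*y**3 + 97*y**2 + 108*y + 356)/(y**5 + 10*y**4 + 33*y**3 + 60*y**2 + 116*y + 80)) dy + ∫(-3*exp(-3*y)) dy.
Step 2. Decompose ∫((7*y**4 + 52*y**3 + 97*y**2 + 108*y + 356)/(y**5 + 10*y**4 + 33*y**3 + 60*y**2 + 116*y + 80)) dy by partial fractions, (7*y**4 + 52*y**3 + 97*y**2 + 108*y + 356)/(y**5 + 10*y**4 + 33*y**3 + 60*y**2 + 116*y + 80) = -4/(y**2 + 4) + 1/(y + 5) + 1/(y + 4) + 5/(y + 1): now ∫((-2*y**2 - 16*y - 54)/(y**3 + y**2 - 9*y - 9)) dy + ∫(5/(y + 1)) dy + ∫(1/(y + 4)) dy + ∫(1/(y + 5)) dy + ∫(-4/(y**2 + 4)) dy + ∫(-3*exp(-3*y)) dy.
Step 3. Evaluate the standard form [assuming y > -1]: now 5*log(y + 1) + ∫((-2*y**2 - 16*y - 54)/(y**3 + y**2 - 9*y - 9)) dy + ∫(1/(y + 4)) dy + ∫(1/(y + 5)) dy + ∫(-4/(y**2 + 4)) dy + ∫(-3*exp(-3*y)) dy.
Step 4. Evaluate the standard form [assuming y > -4]: now 5*log(y + 1) + log(y + 4) + ∫((-2*y**2 - 16*y - 54)/(y**3 + y**2 - 9*y - 9)) dy + ∫(1/(y + 5)) dy + ∫(-4/(y**2 + 4)) dy + ∫(-3*exp(-3*y)) dy.
Step 5. Evaluate the standard form [assuming y > -5]: now 5*log(y + 1) + log(y + 4) + log(y + 5) + ∫((-2*y**2 - 16*y - 54)/(y**3 + y**2 - 9*y - 9)) dy + ∫(-4/(y**2 + 4)) dy + ∫(-3*exp(-3*y)) dy.
Step 6. Evaluate the standard form: now 5*log(y + 1) + log(y + 4) + log(y + 5) - 2*atan(y/2) + ∫((-2*y**2 - 16*y - 54)/(y**3 + y**2 - 9*y - 9)) dy + ∫(-3*exp(-3*y)) dy.
Step 7. Decompose ∫((-2*y**2 - 16*y - 54)/(y**3 + y**2 - 9*y - 9)) dy by partial fractions, (-2*y**2 - 16*y - 54)/(y**3 + y**2 - 9*y - 9) = -2/(y + 3) + 5/(y + 1) - 5/(y - 3): now 5*log(y + 1) + log(y + 4) + log(y + 5) - 2*atan(y/2) + ∫(-5/(y - 3)) dy + ∫(5/(y + 1)) dy + ∫(-2/(y + 3)) dy + ∫(-3*exp(-3*y)) dy.
Step 8. Evaluate the standard form [assuming y > -1]: now 10*log(y + 1) + log(y + 4) + log(y + 5) - 2*atan(y/2) + ∫(-5/(y - 3)) dy + ∫(-2/(y + 3)) dy + ∫(-3*exp(-3*y)) dy.
Step 9. Evaluate the standard form [assuming y > -3]: now 10*log(y + 1) - 2*log(y + 3) + log(y + 4) + log(y + 5) - 2*atan(y/2) + ∫(-5/(y - 3)) dy + ∫(-3*exp(-3*y)) dy.
Step 10. Evaluate the standard form [assuming y > 3]: now -5*log(y - 3) + 10*log(y + 1) - 2*log(y + 3) + log(y + 4) + log(y + 5) - 2*atan(y/2) + ∫(-3*exp(-3*y)) dy.
Step 11. Evaluate the standard form: now -5*log(y - 3) + 10*log(y + 1) - 2*log(y + 3) + log(y + 4) + log(y + 5) - 2*atan(y/2) + exp(-3*y).
Answer: -5*log(y - 3) + 10*log(y + 1) - 2*log(y + 3) + log(y + 4) + log(y + 5) - 2*atan(y/2) + exp(-3*y).


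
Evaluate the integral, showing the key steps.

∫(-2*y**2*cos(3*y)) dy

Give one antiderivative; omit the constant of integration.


Step 1. Integrate ∫(-2*y**2*cos(3*y)) dy by parts with u = y**2, dv = (-2*cos(3*y)) dy, so v = -2*sin(3*y)/3: now -2*y**2*sin(3*y)/3 + ∫(4*y*sin(3*y)/3) dy.
Step 2. Integrate ∫(4*y*sin(3*y)/3) dy by parts with u = y, dv = (4*sin(3*y)/3) dy, so v = -4*cos(3*y)/9: now -2*y**2*sin(3*y)/3 - 4*y*cos(3*y)/9 + ∫(4*cos(3*y)/9) dy.
Step 3. Evaluate the standard form: now -2*y**2*sin(3*y)/3 - 4*y*cos(3*y)/9 + 4*sin(3*y)/27.
Answer: -2*y**2*sin(3*y)/3 - 4*y*cos(3*y)/9 + 4*sin(3*y)/27.


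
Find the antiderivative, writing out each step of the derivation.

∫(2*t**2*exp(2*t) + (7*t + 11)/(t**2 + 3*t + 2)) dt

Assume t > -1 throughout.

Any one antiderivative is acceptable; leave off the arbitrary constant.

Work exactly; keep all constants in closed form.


Step 1. Rewrite: now ∫(2*t**2*exp(2*t)) dt + ∫((7*t + 11)/(t**2 + 3*t + 2)) dt.
Step 2. Decompose ∫((7*t + 11)/(t**2 + 3*t + 2)) dt by partial fractions, (7*t + 11)/(t**2 + 3*t + 2) = 3/(t + 2) + 4/(t + 1): now ∫(2*t**2*exp(2*t)) dt + ∫(4/(t + 1)) dt + ∫(3/(t + 2)) dt.
Step 3. Evaluate the standard form [assuming t > -2]: now 3*log(t + 2) + ∫(2*t**2*exp(2*t)) dt + ∫(4/(t + 1)) dt.
Step 4. Evaluate the standard form [assuming t > -1]: now 4*log(t + 1) + 3*log(t + 2) + ∫(2*t**2*exp(2*t)) dt.
Step 5. Integrate ∫(2*t**2*exp(2*t)) dt by parts with u = t**2, dv = (2*exp(2*t)) dt, so v = exp(2*t): now t**2*exp(2*t) + 4*log(t + 1) + 3*log(t + 2) + ∫(-2*t*exp(2*t)) dt.
Step 6. Integrate ∫(-2*t*exp(2*t)) dt by parts with u = t, dv = (-2*exp(2*t)) dt, so v = -exp(2*t): now t**2*exp(2*t) - t*exp(2*t) + 4*log(t + 1) + 3*log(t + 2) + ∫(exp(2*t)) dt.
Step 7. Evaluate the standard form: now t**2*exp(2*t) - t*exp(2*t) + exp(2*t)/2 + 4*log(t + 1) + 3*log(t + 2).
Answer: t**2*exp(2*t) - t*exp(2*t) + exp(2*t)/2 + 4*log(t + 1) + 3*log(t + 2).


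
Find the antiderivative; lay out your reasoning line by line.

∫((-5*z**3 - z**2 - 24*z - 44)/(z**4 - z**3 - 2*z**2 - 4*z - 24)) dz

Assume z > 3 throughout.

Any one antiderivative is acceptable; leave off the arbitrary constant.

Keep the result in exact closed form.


Step 1. Decompose ∫((-5*z**3 - z**2 - 24*z - 44)/(z**4 - z**3 - 2*z**2 - 4*z - 24)) dz by partial fractions, (-5*z**3 - z**2 - 24*z - 44)/(z**4 - z**3 - 2*z**2 - 4*z - 24) = 4/(z**2 + 4) - 1/(z + 2) - 4/(z - 3): now ∫(-4/(z - 3)) dz + ∫(-1/(z + 2)) dz + ∫(4/(z**2 + 4)) dz.
Step 2. Evaluate the standard form [assuming z > -2]: now -log(z + 2) + ∫(-4/(z - 3)) dz + ∫(4/(z**2 + 4)) dz.
Step 3. Evaluate the standard form [assuming z > 3]: now -4*log(z - 3) - log(z + 2) + ∫(4/(z**2 + 4)) dz.
Step 4. Evaluate the standard form: now -4*log(z - 3) - log(z + 2) + 2*atan(z/2).
Answer: -4*log(z - 3) - log(z + 2) + 2*atan(z/2).


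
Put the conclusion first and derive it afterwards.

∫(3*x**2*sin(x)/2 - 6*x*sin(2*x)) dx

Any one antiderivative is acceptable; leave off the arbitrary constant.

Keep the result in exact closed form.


The answer is -3*x**2*cos(x)/2 + 3*x*sin(x) + 3*x*cos(2*x) - 3*sin(2*x)/2 + 3*cos(x).
Step 1. Rewrite: now ∫(-6*x*sin(2*x)) dx + ∫(3*x**2*sin(x)/2) dx.
Step 2. Integrate ∫(-6*x*sin(2*x)) dx by parts with u = x, dv = (-6*sin(2*x)) dx, so v = 3*cos(2*x): now 3*x*cos(2*x) + ∫(3*x**2*sin(x)/2) dx + ∫(-3*cos(2*x)) dx.
Step 3. Evaluate the standard form: now 3*x*cos(2*x) - 3*sin(2*x)/2 + ∫(3*x**2*sin(x)/2) dx.
Step 4. Integrate ∫(3*x**2*sin(x)/2) dx by parts with u = x**2, dv = (3*sin(x)/2) dx, so v = -3*cos(x)/2: now -3*x**2*cos(x)/2 + 3*x*cos(2*x) - 3*sin(2*x)/2 + ∫(3*x*cos(x)) dx.
Step 5. Integrate ∫(3*x*cos(x)) dx by parts with u = x, dv = (3*cos(x)) dx, so v = 3*sin(x): now -3*x**2*cos(x)/2 + 3*x*sin(x) + 3*x*cos(2*x) - 3*sin(2*x)/2 + ∫(-3*sin(x)) dx.
Step 6. Evaluate the standard form: now -3*x**2*cos(x)/2 + 3*x*sin(x) + 3*x*cos(2*x) - 3*sin(2*x)/2 + 3*cos(x).
Answer: -3*x**2*cos(x)/2 + 3*x*sin(x) + 3*x*cos(2*x) - 3*sin(2*x)/2 + 3*cos(x).


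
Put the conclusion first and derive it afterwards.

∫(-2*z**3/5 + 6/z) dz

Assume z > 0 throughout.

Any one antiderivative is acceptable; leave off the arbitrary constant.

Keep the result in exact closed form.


The answer is -z**4/10 + 6*log(z).
Step 1. Rewrite: now ∫(6/z) dz + ∫(-2*z**3/5) dz.
Step 2. Evaluate the standard form [assuming z > 0]: now 6*log(z) + ∫(-2*z**3/5) dz.
Step 3. Evaluate the standard form: now -z**4/10 + 6*log(z).
Answer: -z**4/10 + 6*log(z).


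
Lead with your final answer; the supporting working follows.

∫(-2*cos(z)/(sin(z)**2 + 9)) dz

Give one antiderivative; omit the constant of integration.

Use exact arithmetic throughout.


The answer is -2*atan(sin(z)/3)/3.
Step 1. Substitute u = sin(z), turning ∫(-2*cos(z)/(sin(z)**2 + 9)) dz into ∫(-2/(u**2 + 9)) du: now ∫(-2/(u**2 + 9)) du.
Step 2. Evaluate the standard form: now -2*atan(u/3)/3.
Step 3. Substitute back u = sin(z): now -2*atan(sin(z)/3)/3.
Answer: -2*atan(sin(z)/3)/3.


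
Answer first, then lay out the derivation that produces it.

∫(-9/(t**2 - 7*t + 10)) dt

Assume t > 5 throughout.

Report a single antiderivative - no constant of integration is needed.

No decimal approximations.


The answer is -3*log(t - 5) + 3*log(t - 2).
Step 1. Decompose ∫(-9/(t**2 - 7*t + 10)) dt by partial fractions, -9/(t**2 - 7*t + 10) = 3/(t - 2) - 3/(t - 5): now ∫(-3/(t - 5)) dt + ∫(3/(t - 2)) dt.
Step 2. Evaluate the standard form [assuming t > 2]: now 3*log(t - 2) + ∫(-3/(t - 5)) dt.
Step 3. Evaluate the standard form [assuming t > 5]: now -3*log(t - 5) + 3*log(t - 2).
Answer: -3*log(t - 5) + 3*log(t - 2).


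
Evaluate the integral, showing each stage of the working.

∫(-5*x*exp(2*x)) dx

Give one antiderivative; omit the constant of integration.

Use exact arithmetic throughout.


Step 1. Integrate ∫(-5*x*exp(2*x)) dx by parts with u = x, dv = (-5*exp(2*x)) dx, so v = -5*exp(2*x)/2: now -5*x*exp(2*x)/2 + ∫(5*exp(2*x)/2) dx.
Step 2. Evaluate the standard form: now -5*x*exp(2*x)/2 + 5*exp(2*x)/4.
Answer: -5*x*exp(2*x)/2 + 5*exp(2*x)/4.


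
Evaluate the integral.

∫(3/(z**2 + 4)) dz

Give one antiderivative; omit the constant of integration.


Answer: 3*atan(z/2)/2.


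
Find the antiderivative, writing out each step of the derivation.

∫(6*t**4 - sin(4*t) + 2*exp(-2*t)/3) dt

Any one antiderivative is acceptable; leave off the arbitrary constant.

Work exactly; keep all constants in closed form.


Step 1. Rewrite: now ∫(6*t**4) dt + ∫(2*exp(-2*t)/3) dt + ∫(-sin(4*t)) dt.
Step 2. Evaluate the standard form: now cos(4*t)/4 + ∫(6*t**4) dt + ∫(2*exp(-2*t)/3) dt.
Step 3. Evaluate the standard form: now 6*t**5/5 + cos(4*t)/4 + ∫(2*exp(-2*t)/3) dt.
Step 4. Evaluate the standard form: now 6*t**5/5 + cos(4*t)/4 - exp(-2*t)/3.
Answer: 6*t**5/5 + cos(4*t)/4 - exp(-2*t)/3.


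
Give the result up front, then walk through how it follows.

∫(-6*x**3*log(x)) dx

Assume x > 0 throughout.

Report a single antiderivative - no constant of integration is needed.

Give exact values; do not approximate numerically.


The answer is -3*x**4*log(x)/2 + 3*x**4/8.
Step 1. Integrate ∫(-6*x**3*log(x)) dx by parts with u = log(x), dv = (-6*x**3) dx, so v = -3*x**4/2 [assuming x > 0]: now -3*x**4*log(x)/2 + ∫(3*x**3/2) dx.
Step 2. Evaluate the standard form: now -3*x**4*log(x)/2 + 3*x**4/8.
Answer: -3*x**4*log(x)/2 + 3*x**4/8.
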